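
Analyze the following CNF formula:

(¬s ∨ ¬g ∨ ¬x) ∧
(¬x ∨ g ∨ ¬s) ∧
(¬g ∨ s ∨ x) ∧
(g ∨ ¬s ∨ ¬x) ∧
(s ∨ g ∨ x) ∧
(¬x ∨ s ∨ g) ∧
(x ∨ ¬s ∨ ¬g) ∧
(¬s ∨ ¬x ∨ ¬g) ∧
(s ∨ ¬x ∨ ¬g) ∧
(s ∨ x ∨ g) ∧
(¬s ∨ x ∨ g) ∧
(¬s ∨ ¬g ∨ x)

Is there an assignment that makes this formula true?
No

No, the formula is not satisfiable.

No assignment of truth values to the variables can make all 12 clauses true simultaneously.

The formula is UNSAT (unsatisfiable).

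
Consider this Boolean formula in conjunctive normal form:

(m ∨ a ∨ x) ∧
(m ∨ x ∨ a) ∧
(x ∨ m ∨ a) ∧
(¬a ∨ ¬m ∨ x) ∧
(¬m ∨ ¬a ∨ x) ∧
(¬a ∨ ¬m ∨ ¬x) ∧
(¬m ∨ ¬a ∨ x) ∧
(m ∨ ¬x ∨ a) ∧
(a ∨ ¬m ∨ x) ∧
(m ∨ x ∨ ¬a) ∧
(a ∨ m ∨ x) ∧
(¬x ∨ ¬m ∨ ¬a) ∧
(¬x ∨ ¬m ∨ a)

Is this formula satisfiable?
Yes

Yes, the formula is satisfiable.

One satisfying assignment is: x=True, m=False, a=True

Verification: With this assignment, all 13 clauses evaluate to true.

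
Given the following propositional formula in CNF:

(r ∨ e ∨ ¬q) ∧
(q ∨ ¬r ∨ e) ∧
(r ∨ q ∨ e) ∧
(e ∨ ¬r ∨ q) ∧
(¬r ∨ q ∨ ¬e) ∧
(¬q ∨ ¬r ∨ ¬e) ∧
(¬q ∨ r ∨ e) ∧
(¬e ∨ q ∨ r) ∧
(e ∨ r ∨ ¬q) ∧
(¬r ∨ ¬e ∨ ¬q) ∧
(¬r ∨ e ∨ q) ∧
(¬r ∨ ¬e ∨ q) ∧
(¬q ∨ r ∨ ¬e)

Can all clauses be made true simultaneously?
Yes

Yes, the formula is satisfiable.

One satisfying assignment is: q=True, r=True, e=False

Verification: With this assignment, all 13 clauses evaluate to true.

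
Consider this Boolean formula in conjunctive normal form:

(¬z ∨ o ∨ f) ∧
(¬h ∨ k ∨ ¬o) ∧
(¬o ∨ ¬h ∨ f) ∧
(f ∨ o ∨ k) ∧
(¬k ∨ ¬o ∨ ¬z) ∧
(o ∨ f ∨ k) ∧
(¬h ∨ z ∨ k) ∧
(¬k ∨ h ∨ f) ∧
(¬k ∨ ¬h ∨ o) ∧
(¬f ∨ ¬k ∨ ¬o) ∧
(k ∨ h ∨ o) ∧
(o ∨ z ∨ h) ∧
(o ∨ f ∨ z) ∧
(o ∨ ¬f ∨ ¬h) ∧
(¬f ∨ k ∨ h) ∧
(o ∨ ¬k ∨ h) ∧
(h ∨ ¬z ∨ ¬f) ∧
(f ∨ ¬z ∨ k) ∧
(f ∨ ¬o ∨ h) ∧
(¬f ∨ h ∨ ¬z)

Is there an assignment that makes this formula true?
No

No, the formula is not satisfiable.

No assignment of truth values to the variables can make all 20 clauses true simultaneously.

The formula is UNSAT (unsatisfiable).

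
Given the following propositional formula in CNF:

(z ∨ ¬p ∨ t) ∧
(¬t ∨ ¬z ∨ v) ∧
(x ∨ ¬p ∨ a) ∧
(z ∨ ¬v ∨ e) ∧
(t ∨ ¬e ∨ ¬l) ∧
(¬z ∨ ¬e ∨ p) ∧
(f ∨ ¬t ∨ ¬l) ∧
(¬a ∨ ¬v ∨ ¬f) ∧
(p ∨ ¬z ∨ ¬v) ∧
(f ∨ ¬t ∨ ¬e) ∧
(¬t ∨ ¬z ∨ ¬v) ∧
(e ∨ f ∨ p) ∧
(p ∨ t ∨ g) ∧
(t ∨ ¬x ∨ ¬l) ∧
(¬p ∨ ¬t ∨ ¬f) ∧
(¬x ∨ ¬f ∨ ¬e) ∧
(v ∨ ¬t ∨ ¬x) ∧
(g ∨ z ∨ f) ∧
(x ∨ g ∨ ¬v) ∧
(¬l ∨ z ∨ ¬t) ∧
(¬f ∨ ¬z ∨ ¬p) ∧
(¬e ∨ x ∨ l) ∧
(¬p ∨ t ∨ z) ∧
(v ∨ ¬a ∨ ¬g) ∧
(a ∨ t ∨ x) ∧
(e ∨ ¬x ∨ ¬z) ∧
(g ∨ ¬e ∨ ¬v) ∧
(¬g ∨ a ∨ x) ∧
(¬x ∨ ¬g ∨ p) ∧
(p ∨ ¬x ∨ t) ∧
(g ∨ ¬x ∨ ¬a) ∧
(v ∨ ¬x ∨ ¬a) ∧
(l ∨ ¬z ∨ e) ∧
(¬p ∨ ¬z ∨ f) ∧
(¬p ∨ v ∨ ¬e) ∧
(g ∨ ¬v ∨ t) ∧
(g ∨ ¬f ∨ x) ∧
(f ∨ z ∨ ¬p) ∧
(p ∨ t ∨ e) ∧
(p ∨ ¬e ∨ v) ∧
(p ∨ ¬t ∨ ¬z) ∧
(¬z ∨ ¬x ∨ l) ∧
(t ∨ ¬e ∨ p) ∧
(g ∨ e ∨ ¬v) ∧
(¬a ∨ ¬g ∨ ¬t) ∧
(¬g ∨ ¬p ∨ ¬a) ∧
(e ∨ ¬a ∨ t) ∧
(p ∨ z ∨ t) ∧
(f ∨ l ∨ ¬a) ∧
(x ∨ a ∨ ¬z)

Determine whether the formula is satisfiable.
No

No, the formula is not satisfiable.

No assignment of truth values to the variables can make all 50 clauses true simultaneously.

The formula is UNSAT (unsatisfiable).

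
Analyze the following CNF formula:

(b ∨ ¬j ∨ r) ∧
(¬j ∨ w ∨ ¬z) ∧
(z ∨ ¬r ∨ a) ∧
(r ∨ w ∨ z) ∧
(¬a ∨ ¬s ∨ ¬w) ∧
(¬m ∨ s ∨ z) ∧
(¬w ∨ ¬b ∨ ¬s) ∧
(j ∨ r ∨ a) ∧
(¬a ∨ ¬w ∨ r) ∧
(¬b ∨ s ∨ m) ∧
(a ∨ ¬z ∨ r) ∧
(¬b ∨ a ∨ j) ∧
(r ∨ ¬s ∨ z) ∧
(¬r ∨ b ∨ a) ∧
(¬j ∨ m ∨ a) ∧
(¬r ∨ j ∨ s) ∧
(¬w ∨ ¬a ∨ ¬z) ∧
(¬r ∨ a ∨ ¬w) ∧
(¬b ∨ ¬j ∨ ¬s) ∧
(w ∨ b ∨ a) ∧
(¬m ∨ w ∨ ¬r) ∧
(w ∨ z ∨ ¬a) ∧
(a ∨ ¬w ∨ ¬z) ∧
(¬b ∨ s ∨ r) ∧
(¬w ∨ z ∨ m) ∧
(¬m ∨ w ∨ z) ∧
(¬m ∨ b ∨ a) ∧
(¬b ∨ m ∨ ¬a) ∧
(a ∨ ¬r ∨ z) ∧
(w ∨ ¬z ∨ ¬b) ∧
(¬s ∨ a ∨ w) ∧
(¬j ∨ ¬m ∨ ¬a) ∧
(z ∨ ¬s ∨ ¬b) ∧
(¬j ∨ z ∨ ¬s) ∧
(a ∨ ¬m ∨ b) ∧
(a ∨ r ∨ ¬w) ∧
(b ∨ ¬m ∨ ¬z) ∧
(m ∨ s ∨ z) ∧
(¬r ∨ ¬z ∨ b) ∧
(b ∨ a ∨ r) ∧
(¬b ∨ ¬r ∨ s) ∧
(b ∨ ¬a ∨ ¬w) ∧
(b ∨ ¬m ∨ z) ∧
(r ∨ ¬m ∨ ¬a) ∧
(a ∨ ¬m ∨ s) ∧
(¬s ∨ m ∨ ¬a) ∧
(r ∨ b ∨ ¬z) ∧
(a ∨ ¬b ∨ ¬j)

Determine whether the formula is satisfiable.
No

No, the formula is not satisfiable.

No assignment of truth values to the variables can make all 48 clauses true simultaneously.

The formula is UNSAT (unsatisfiable).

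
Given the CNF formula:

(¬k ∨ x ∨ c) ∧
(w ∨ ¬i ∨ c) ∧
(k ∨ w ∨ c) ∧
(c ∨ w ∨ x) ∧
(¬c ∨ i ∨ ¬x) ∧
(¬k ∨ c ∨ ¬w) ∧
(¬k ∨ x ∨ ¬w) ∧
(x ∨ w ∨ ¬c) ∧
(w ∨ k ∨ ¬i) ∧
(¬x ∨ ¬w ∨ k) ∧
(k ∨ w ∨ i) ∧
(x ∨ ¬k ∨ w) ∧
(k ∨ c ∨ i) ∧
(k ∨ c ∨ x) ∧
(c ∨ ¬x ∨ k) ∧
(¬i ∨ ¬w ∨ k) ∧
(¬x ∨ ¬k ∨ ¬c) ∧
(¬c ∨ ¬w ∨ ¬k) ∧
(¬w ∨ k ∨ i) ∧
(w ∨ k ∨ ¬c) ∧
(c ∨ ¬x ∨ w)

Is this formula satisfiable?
No

No, the formula is not satisfiable.

No assignment of truth values to the variables can make all 21 clauses true simultaneously.

The formula is UNSAT (unsatisfiable).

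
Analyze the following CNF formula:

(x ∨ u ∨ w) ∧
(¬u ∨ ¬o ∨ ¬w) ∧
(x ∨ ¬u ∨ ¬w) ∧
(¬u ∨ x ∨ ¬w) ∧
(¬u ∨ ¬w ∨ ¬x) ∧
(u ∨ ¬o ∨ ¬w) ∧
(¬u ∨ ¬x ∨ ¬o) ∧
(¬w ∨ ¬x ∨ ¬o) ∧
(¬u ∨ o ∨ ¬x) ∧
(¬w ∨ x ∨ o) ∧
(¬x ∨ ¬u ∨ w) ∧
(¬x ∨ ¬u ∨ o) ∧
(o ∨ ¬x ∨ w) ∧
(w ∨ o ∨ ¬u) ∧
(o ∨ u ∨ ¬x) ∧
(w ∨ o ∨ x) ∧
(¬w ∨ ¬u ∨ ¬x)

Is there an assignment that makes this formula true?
Yes

Yes, the formula is satisfiable.

One satisfying assignment is: o=True, w=False, u=True, x=False

Verification: With this assignment, all 17 clauses evaluate to true.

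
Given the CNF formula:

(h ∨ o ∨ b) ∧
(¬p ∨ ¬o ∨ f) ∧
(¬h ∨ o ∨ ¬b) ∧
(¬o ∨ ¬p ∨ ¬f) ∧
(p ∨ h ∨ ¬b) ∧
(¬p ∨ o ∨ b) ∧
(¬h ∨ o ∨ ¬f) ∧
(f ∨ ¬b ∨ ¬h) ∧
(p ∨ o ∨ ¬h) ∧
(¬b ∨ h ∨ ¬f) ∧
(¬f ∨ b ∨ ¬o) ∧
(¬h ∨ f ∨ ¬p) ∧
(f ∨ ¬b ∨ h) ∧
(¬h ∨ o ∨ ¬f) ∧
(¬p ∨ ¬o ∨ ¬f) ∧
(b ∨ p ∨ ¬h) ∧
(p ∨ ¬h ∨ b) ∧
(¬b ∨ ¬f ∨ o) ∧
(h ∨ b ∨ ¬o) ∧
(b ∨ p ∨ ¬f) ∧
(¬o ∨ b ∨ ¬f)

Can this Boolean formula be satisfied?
Yes

Yes, the formula is satisfiable.

One satisfying assignment is: p=False, f=True, b=True, h=True, o=True

Verification: With this assignment, all 21 clauses evaluate to true.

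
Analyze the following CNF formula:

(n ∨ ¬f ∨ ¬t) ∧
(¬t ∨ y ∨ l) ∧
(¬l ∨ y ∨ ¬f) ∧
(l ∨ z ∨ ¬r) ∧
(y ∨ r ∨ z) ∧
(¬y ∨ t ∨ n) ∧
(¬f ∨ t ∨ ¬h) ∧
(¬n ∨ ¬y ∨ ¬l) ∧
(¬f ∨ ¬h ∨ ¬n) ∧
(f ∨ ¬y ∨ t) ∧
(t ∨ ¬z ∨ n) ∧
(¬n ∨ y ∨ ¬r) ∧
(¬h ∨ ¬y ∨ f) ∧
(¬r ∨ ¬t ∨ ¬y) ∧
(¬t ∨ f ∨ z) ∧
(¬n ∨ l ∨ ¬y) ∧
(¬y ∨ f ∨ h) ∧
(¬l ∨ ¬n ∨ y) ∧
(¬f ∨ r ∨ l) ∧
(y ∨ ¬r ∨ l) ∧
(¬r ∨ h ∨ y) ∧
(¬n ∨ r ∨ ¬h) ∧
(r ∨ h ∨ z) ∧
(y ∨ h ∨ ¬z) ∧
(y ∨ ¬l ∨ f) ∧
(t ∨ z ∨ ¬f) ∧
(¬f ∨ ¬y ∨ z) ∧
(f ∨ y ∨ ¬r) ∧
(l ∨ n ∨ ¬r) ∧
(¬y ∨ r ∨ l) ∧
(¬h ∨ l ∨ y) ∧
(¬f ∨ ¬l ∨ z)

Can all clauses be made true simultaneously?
No

No, the formula is not satisfiable.

No assignment of truth values to the variables can make all 32 clauses true simultaneously.

The formula is UNSAT (unsatisfiable).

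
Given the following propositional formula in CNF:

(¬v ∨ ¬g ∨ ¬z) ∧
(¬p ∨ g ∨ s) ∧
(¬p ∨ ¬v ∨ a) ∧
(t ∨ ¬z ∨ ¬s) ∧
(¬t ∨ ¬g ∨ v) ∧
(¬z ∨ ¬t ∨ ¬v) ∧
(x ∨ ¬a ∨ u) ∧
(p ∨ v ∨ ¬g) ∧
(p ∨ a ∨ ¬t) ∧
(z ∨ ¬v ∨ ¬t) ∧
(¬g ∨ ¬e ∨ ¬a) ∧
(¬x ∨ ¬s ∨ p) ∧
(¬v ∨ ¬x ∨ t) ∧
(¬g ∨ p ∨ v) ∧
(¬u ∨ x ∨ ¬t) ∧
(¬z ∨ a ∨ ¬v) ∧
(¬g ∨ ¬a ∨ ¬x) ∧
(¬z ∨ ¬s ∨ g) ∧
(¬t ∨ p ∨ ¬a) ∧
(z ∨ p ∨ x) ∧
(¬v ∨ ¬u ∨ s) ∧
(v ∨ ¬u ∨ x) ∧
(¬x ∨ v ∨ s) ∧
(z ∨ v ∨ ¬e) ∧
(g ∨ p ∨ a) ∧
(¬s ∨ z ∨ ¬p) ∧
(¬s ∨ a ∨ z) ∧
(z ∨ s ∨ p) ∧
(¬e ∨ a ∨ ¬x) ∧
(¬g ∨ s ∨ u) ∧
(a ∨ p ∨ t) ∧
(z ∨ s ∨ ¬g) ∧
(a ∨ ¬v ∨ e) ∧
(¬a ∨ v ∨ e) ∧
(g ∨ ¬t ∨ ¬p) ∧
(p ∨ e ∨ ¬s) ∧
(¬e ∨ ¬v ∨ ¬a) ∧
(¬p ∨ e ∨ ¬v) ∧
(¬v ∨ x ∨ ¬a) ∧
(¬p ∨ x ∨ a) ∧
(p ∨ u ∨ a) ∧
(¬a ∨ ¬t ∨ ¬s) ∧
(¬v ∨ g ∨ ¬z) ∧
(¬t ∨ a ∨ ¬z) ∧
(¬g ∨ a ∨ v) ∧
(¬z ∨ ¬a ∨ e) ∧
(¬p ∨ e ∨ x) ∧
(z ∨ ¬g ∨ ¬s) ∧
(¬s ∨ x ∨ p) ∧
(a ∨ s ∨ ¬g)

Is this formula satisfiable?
No

No, the formula is not satisfiable.

No assignment of truth values to the variables can make all 50 clauses true simultaneously.

The formula is UNSAT (unsatisfiable).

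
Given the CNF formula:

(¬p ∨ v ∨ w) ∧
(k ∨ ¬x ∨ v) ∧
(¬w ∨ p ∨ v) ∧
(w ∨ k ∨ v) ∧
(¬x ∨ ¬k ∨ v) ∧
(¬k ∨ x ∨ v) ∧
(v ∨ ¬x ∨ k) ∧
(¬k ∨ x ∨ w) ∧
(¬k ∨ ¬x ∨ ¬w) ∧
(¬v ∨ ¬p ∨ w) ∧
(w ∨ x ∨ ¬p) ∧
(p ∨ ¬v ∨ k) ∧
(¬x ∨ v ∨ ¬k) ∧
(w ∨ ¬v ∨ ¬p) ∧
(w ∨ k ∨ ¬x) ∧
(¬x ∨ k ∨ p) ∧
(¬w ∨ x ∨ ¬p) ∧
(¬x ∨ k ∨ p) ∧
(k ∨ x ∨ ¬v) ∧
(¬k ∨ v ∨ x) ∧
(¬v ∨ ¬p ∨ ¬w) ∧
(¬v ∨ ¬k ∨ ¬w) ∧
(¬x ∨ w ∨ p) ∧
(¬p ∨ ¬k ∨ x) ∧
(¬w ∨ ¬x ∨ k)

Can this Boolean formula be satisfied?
No

No, the formula is not satisfiable.

No assignment of truth values to the variables can make all 25 clauses true simultaneously.

The formula is UNSAT (unsatisfiable).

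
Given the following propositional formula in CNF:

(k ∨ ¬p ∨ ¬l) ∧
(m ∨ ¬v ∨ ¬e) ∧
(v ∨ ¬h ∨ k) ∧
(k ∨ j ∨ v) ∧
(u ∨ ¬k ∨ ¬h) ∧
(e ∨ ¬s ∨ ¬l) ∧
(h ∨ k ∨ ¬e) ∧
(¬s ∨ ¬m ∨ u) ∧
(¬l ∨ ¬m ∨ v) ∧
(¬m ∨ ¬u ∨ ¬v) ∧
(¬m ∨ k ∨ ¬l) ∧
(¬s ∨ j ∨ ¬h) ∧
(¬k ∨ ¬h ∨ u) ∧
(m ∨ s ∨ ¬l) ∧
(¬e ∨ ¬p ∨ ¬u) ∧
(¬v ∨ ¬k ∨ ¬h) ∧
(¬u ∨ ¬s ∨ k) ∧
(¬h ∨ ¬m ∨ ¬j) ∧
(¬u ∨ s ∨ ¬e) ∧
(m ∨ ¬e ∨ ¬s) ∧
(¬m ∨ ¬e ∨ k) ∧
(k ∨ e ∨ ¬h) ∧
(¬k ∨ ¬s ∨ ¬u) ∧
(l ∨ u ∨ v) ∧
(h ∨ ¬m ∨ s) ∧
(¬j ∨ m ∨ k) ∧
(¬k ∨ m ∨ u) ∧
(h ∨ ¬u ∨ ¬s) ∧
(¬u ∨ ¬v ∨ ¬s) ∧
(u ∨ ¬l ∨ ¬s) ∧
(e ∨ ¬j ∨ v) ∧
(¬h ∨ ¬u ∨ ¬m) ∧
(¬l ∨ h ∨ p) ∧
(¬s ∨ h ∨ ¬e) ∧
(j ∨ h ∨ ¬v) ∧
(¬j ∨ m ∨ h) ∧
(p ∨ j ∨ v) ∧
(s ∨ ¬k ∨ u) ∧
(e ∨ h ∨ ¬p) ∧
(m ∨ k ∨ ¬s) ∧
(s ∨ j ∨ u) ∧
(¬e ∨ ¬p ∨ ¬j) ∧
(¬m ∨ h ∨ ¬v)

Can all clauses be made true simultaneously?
Yes

Yes, the formula is satisfiable.

One satisfying assignment is: p=True, e=False, k=True, m=False, v=False, s=False, h=True, l=False, j=False, u=True

Verification: With this assignment, all 43 clauses evaluate to true.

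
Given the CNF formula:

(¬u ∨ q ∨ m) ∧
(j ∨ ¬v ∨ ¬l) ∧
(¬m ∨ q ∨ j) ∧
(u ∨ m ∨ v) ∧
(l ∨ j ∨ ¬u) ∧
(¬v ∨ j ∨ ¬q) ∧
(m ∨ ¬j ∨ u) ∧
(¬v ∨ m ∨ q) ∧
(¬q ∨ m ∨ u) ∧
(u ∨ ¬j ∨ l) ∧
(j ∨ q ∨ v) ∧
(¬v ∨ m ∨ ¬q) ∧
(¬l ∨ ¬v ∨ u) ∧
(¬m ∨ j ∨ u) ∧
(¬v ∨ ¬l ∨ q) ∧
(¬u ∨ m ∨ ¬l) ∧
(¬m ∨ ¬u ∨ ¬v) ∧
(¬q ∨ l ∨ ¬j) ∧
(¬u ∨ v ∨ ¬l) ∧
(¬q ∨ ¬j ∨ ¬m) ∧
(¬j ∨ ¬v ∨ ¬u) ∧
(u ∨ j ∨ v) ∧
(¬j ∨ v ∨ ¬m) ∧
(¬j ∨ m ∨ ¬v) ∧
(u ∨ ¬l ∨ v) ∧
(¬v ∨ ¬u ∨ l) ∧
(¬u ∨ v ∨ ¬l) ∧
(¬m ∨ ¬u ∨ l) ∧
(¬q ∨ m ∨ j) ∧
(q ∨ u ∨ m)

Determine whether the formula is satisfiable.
No

No, the formula is not satisfiable.

No assignment of truth values to the variables can make all 30 clauses true simultaneously.

The formula is UNSAT (unsatisfiable).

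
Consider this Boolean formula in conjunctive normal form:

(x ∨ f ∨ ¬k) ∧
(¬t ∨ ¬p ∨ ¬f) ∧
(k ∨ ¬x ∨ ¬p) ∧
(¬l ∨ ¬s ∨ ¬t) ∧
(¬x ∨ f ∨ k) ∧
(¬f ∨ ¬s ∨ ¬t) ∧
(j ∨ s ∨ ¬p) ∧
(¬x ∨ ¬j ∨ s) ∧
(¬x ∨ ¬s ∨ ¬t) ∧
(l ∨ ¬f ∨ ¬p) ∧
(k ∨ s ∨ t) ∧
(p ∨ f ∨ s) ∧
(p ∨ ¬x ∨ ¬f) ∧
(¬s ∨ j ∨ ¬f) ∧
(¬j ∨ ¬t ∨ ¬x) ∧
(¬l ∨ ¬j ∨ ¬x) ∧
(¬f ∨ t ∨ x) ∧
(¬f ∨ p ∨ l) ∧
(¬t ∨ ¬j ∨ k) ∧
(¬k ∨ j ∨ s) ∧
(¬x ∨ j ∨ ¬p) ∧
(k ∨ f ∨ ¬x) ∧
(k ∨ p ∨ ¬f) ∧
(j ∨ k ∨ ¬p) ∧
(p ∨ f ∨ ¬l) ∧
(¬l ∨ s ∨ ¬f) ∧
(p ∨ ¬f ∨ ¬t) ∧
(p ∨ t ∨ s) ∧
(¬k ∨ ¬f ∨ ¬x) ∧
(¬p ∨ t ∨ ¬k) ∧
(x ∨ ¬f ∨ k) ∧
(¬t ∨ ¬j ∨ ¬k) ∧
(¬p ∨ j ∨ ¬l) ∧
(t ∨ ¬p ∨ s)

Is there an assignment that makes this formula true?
Yes

Yes, the formula is satisfiable.

One satisfying assignment is: j=False, k=False, s=True, x=False, f=False, l=False, p=False, t=False

Verification: With this assignment, all 34 clauses evaluate to true.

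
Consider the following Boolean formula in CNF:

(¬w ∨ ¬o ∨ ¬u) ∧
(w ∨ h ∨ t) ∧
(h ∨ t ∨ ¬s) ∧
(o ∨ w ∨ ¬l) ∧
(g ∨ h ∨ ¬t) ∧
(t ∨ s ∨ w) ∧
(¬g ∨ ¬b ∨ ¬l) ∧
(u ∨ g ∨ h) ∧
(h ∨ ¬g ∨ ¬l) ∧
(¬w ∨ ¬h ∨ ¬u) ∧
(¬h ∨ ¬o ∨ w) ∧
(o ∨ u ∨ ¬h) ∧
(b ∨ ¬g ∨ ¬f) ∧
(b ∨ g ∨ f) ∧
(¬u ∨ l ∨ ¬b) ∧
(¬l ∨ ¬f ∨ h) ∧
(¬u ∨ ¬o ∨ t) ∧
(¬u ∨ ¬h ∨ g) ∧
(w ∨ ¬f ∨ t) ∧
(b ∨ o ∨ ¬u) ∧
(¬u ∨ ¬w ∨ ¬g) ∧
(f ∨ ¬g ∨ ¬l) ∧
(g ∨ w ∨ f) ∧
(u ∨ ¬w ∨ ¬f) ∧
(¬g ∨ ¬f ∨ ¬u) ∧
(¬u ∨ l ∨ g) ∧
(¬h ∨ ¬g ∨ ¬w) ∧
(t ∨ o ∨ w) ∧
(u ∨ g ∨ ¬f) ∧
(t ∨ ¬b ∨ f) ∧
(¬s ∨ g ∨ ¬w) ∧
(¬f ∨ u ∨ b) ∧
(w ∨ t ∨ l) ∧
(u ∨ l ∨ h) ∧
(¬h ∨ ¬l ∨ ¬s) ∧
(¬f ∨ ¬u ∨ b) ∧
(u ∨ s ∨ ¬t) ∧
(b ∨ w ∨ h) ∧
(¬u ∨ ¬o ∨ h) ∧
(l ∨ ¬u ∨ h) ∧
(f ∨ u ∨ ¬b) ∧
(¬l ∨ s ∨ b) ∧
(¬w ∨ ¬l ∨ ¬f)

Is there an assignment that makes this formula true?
No

No, the formula is not satisfiable.

No assignment of truth values to the variables can make all 43 clauses true simultaneously.

The formula is UNSAT (unsatisfiable).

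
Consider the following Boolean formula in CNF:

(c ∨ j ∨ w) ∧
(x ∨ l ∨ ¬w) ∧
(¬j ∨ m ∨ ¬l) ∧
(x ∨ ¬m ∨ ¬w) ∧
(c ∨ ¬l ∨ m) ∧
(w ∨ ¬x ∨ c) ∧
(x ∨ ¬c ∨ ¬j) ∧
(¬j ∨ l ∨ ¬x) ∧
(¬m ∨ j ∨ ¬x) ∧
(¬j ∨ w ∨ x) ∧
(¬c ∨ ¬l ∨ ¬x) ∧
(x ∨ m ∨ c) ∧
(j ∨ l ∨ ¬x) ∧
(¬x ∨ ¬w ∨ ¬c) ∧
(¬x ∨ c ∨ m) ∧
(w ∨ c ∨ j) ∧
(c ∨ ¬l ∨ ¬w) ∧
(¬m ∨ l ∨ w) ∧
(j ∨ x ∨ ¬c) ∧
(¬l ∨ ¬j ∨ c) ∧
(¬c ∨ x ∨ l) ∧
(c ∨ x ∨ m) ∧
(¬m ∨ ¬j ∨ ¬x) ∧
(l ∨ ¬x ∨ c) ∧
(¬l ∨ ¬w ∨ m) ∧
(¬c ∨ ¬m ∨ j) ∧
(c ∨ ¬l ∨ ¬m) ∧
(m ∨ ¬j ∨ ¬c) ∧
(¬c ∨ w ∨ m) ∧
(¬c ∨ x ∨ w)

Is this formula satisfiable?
No

No, the formula is not satisfiable.

No assignment of truth values to the variables can make all 30 clauses true simultaneously.

The formula is UNSAT (unsatisfiable).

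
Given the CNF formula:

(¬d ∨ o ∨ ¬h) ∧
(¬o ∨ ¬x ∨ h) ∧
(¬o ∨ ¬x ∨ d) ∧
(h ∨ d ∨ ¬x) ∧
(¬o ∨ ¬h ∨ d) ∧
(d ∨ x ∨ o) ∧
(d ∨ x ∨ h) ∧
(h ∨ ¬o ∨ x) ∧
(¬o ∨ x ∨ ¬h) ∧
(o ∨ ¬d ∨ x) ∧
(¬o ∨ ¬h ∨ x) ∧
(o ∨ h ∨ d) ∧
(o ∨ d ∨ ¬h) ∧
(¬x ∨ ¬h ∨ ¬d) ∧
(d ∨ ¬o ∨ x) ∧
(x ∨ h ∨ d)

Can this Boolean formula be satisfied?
Yes

Yes, the formula is satisfiable.

One satisfying assignment is: x=True, o=False, d=True, h=False

Verification: With this assignment, all 16 clauses evaluate to true.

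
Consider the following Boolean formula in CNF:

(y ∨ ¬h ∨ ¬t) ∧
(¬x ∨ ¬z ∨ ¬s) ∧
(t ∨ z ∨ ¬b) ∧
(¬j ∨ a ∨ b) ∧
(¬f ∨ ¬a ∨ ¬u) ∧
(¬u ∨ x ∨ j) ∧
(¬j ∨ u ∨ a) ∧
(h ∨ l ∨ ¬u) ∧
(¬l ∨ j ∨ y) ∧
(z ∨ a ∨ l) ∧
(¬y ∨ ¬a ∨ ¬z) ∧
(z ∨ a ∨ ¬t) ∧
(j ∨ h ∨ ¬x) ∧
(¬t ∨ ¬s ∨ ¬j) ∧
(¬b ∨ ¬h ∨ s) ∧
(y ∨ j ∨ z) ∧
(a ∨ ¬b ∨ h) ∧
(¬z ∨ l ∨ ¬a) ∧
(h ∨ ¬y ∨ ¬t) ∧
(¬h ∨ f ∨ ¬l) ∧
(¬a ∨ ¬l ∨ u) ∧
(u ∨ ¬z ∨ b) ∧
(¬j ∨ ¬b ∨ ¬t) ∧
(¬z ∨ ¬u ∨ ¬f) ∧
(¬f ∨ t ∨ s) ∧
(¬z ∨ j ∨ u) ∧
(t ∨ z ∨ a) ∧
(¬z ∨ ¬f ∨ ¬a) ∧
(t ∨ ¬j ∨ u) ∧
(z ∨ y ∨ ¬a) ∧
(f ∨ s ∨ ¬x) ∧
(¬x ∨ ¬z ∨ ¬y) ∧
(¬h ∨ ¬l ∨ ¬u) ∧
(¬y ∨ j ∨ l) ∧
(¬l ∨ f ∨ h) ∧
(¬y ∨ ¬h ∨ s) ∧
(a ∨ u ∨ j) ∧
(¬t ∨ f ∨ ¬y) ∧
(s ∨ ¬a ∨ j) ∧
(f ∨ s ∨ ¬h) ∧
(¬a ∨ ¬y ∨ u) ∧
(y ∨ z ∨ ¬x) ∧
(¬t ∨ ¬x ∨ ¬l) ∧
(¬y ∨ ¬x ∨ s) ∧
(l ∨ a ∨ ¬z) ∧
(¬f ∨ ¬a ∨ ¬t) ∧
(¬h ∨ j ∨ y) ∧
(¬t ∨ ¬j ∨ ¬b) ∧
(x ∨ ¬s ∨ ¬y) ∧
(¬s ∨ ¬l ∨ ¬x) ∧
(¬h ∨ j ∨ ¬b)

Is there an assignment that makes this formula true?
Yes

Yes, the formula is satisfiable.

One satisfying assignment is: y=True, s=True, j=True, l=False, u=True, h=True, x=True, a=True, t=False, z=False, b=False, f=False

Verification: With this assignment, all 51 clauses evaluate to true.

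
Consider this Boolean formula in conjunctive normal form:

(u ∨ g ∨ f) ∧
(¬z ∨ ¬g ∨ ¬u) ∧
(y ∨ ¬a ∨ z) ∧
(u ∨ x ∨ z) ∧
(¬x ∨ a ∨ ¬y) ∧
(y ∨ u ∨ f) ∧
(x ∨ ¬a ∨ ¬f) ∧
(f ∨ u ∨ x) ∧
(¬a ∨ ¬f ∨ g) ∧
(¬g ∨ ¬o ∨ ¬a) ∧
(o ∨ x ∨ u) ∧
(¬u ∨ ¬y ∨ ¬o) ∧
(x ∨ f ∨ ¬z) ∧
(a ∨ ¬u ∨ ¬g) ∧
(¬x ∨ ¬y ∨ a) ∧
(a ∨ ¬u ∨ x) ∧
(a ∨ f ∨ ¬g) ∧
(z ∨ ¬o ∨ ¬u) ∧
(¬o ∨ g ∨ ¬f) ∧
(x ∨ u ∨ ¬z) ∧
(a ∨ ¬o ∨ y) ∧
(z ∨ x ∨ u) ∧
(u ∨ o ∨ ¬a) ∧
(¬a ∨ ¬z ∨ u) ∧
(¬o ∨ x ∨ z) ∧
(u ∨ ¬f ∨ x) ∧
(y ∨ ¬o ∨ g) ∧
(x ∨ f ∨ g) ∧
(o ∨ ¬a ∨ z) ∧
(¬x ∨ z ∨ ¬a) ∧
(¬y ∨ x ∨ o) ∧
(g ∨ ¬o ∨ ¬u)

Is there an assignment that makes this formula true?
Yes

Yes, the formula is satisfiable.

One satisfying assignment is: y=False, f=True, z=True, g=False, a=False, u=False, o=False, x=True

Verification: With this assignment, all 32 clauses evaluate to true.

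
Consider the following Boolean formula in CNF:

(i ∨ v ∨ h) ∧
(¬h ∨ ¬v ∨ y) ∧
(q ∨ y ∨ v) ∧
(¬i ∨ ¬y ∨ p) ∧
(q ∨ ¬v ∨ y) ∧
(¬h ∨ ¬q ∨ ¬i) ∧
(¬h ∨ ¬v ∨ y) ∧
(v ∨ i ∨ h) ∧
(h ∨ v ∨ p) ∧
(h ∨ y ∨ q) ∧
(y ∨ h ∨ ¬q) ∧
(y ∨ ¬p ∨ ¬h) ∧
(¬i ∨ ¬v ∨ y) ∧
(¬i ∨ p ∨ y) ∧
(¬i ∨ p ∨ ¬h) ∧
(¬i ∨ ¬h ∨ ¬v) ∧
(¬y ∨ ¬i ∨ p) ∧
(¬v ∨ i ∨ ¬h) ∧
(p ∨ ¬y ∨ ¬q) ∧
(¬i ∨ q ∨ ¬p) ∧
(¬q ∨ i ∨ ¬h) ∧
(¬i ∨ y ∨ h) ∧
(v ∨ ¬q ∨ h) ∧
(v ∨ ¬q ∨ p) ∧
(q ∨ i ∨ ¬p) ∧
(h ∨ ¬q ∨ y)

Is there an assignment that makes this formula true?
Yes

Yes, the formula is satisfiable.

One satisfying assignment is: h=True, i=False, q=False, p=False, v=False, y=True

Verification: With this assignment, all 26 clauses evaluate to true.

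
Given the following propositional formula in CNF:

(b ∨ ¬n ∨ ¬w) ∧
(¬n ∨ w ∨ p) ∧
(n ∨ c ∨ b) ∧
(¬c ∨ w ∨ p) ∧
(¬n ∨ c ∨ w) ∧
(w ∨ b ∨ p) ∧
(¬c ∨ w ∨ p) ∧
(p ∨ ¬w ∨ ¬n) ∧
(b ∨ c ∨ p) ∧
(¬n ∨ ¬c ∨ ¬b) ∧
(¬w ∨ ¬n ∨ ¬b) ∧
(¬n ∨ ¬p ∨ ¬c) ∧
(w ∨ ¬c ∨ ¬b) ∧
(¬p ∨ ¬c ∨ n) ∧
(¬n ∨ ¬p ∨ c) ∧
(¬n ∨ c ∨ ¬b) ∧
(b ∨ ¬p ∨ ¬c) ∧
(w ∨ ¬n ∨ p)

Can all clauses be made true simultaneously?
Yes

Yes, the formula is satisfiable.

One satisfying assignment is: n=False, p=False, w=False, c=False, b=True

Verification: With this assignment, all 18 clauses evaluate to true.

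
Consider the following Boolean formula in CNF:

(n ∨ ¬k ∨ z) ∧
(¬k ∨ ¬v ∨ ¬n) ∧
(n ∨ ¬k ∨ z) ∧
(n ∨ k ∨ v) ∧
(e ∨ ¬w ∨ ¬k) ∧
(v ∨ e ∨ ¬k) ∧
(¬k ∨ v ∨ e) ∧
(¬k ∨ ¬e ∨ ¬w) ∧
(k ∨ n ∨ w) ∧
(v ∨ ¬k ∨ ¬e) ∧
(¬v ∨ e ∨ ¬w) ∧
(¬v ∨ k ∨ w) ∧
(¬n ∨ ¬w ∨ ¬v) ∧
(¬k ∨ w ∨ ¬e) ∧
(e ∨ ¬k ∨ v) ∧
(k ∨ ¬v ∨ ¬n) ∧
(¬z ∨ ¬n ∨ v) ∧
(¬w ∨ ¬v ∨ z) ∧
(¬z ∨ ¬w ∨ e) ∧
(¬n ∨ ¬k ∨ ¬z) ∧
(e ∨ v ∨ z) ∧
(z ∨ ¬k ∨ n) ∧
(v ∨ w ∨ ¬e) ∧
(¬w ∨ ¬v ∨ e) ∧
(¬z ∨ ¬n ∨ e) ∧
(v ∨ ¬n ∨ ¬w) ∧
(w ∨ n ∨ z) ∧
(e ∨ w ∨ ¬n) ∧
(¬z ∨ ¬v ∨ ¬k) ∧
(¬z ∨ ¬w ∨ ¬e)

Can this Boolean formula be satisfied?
No

No, the formula is not satisfiable.

No assignment of truth values to the variables can make all 30 clauses true simultaneously.

The formula is UNSAT (unsatisfiable).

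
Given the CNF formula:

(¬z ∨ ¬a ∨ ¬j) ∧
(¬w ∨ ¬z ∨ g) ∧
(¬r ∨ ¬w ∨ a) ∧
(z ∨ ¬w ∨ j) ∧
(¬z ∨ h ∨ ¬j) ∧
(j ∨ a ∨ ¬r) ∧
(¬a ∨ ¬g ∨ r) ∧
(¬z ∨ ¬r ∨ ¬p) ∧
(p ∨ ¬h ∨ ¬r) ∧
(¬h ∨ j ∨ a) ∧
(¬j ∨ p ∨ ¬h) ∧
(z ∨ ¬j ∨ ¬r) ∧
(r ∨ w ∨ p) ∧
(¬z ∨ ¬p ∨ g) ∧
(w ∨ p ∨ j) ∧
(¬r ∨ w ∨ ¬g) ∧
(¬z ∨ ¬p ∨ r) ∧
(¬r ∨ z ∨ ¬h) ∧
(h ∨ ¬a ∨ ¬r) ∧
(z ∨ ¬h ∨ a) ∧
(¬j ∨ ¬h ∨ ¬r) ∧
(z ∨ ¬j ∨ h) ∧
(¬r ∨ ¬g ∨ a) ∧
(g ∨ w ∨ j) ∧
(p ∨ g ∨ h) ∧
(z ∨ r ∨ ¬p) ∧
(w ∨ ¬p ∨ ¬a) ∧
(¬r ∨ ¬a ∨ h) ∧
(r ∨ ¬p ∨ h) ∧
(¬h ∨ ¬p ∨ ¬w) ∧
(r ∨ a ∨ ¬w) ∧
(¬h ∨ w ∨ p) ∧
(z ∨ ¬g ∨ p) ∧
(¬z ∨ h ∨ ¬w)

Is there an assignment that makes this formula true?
No

No, the formula is not satisfiable.

No assignment of truth values to the variables can make all 34 clauses true simultaneously.

The formula is UNSAT (unsatisfiable).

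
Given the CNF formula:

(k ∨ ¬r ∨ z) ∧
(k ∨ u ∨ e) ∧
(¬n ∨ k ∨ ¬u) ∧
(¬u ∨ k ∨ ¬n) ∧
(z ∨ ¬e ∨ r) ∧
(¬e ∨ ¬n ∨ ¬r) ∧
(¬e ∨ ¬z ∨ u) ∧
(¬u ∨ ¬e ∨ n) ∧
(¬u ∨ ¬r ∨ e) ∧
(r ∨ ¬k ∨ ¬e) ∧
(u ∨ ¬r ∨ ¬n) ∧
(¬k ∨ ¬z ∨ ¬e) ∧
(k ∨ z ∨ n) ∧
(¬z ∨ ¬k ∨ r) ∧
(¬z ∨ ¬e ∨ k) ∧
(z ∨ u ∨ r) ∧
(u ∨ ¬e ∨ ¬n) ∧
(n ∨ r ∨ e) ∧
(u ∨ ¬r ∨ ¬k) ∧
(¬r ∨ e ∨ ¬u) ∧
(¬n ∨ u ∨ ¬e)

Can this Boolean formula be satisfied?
Yes

Yes, the formula is satisfiable.

One satisfying assignment is: u=True, e=False, n=True, r=False, k=True, z=False

Verification: With this assignment, all 21 clauses evaluate to true.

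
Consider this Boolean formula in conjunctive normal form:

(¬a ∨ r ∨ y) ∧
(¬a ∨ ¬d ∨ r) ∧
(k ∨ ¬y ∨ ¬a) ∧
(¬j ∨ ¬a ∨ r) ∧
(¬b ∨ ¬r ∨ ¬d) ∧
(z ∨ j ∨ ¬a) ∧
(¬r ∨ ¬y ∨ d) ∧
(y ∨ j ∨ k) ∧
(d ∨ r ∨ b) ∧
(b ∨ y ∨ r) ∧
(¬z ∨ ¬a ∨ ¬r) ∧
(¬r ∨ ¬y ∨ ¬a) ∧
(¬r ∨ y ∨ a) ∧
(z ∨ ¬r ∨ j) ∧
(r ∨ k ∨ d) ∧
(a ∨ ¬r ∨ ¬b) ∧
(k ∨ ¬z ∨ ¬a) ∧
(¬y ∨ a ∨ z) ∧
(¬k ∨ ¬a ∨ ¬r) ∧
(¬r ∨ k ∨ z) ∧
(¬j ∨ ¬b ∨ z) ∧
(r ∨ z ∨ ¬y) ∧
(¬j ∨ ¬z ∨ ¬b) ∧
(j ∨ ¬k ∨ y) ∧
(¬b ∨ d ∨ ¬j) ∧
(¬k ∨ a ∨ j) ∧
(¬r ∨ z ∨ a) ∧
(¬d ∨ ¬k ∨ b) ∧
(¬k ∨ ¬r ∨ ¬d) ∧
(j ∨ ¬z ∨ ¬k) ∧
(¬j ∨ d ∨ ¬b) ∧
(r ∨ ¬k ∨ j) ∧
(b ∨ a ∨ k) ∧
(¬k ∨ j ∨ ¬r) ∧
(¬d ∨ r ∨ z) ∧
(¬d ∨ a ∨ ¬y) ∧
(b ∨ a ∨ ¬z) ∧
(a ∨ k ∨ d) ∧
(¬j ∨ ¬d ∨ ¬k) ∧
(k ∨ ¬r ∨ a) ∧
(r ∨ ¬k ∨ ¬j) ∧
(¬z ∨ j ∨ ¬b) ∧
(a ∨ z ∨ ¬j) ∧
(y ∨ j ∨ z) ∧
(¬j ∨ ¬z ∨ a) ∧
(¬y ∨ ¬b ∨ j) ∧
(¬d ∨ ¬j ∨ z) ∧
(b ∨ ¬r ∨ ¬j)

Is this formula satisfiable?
No

No, the formula is not satisfiable.

No assignment of truth values to the variables can make all 48 clauses true simultaneously.

The formula is UNSAT (unsatisfiable).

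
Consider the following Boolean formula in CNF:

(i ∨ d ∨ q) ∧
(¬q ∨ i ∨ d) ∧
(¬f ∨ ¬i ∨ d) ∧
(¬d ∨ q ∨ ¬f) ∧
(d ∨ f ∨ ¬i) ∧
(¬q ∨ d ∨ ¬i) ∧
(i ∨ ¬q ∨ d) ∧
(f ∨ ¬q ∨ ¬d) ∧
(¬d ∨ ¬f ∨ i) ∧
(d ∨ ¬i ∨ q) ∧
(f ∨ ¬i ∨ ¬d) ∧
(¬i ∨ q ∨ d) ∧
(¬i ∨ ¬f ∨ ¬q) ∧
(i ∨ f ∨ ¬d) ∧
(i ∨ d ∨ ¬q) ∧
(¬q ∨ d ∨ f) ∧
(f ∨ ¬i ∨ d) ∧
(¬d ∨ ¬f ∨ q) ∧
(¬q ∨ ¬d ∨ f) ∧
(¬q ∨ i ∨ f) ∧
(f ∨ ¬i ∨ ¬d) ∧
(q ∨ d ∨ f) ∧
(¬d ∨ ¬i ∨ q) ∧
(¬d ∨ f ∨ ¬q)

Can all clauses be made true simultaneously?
No

No, the formula is not satisfiable.

No assignment of truth values to the variables can make all 24 clauses true simultaneously.

The formula is UNSAT (unsatisfiable).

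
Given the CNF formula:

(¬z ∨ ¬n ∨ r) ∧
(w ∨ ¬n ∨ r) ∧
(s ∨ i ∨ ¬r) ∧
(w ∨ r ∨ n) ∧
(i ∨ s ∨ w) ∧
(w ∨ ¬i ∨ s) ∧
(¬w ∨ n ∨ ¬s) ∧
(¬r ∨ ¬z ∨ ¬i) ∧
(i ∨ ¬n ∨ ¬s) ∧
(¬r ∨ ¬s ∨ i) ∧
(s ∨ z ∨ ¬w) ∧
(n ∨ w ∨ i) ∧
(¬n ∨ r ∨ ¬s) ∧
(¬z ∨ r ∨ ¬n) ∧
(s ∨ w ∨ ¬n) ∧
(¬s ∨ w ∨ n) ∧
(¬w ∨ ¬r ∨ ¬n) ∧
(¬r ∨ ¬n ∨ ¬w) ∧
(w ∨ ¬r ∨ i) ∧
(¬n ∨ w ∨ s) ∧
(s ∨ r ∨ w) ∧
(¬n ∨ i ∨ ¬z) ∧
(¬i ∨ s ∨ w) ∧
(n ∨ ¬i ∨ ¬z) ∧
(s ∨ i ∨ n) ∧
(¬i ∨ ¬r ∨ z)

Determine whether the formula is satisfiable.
No

No, the formula is not satisfiable.

No assignment of truth values to the variables can make all 26 clauses true simultaneously.

The formula is UNSAT (unsatisfiable).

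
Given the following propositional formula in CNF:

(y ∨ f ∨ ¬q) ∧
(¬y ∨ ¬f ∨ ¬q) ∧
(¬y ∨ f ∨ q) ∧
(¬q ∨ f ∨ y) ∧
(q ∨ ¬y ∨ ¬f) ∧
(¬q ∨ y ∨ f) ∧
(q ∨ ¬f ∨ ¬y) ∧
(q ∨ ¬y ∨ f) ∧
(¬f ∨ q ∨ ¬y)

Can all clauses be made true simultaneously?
Yes

Yes, the formula is satisfiable.

One satisfying assignment is: q=False, f=False, y=False

Verification: With this assignment, all 9 clauses evaluate to true.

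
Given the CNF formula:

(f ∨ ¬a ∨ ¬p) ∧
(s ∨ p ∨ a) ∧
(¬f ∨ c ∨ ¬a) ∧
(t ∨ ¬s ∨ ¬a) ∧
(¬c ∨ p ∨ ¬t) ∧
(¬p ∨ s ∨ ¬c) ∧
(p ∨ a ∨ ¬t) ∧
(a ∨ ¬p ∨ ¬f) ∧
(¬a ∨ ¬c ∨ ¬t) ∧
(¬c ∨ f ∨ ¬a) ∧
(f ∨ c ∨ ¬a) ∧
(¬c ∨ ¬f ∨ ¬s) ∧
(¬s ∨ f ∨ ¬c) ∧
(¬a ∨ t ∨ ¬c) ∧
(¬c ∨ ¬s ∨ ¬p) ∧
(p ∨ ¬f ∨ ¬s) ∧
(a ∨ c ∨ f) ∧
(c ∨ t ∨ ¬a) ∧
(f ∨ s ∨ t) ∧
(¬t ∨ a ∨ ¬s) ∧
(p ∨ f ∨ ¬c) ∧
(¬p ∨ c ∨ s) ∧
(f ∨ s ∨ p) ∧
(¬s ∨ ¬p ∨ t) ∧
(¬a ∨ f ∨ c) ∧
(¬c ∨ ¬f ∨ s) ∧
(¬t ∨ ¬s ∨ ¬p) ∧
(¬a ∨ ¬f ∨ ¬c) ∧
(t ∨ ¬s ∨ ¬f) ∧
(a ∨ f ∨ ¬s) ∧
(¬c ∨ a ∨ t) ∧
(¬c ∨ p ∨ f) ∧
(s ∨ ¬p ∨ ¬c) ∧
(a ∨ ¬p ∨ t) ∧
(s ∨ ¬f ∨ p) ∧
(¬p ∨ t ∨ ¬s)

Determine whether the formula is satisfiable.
No

No, the formula is not satisfiable.

No assignment of truth values to the variables can make all 36 clauses true simultaneously.

The formula is UNSAT (unsatisfiable).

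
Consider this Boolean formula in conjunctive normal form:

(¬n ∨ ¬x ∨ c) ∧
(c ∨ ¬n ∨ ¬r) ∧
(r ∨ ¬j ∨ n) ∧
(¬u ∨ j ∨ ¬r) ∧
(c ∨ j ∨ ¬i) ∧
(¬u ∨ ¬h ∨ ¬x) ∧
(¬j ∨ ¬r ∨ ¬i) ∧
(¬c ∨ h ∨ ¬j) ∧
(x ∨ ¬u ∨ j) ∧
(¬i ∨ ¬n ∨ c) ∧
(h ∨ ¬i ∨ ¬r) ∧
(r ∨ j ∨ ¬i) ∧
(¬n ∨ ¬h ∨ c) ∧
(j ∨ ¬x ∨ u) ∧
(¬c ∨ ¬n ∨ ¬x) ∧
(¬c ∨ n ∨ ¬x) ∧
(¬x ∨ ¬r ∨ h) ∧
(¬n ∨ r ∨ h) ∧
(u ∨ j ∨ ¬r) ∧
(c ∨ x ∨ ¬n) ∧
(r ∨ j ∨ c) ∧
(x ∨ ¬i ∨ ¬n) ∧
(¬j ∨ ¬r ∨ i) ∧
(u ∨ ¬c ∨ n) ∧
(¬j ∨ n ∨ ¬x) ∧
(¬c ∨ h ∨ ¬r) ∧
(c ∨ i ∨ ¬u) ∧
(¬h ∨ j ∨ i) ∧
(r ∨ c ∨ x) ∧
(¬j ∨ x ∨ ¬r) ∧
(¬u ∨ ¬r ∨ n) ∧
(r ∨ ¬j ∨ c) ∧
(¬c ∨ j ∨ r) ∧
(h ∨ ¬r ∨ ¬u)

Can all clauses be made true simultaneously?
Yes

Yes, the formula is satisfiable.

One satisfying assignment is: i=False, n=True, r=False, x=False, c=True, h=True, j=True, u=False

Verification: With this assignment, all 34 clauses evaluate to true.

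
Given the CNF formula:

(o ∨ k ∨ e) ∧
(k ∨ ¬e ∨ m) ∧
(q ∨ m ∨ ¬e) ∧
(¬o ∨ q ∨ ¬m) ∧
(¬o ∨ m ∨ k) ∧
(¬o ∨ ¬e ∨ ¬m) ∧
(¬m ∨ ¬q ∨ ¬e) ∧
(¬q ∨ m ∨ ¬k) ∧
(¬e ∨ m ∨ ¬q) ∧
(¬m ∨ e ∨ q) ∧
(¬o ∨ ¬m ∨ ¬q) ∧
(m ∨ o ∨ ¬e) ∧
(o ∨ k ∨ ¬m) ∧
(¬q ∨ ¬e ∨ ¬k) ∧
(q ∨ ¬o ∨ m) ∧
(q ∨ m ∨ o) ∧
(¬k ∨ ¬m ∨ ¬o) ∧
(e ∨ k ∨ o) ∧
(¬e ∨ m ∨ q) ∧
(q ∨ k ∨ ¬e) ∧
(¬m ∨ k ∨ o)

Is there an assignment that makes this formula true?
Yes

Yes, the formula is satisfiable.

One satisfying assignment is: e=True, k=True, m=True, q=False, o=False

Verification: With this assignment, all 21 clauses evaluate to true.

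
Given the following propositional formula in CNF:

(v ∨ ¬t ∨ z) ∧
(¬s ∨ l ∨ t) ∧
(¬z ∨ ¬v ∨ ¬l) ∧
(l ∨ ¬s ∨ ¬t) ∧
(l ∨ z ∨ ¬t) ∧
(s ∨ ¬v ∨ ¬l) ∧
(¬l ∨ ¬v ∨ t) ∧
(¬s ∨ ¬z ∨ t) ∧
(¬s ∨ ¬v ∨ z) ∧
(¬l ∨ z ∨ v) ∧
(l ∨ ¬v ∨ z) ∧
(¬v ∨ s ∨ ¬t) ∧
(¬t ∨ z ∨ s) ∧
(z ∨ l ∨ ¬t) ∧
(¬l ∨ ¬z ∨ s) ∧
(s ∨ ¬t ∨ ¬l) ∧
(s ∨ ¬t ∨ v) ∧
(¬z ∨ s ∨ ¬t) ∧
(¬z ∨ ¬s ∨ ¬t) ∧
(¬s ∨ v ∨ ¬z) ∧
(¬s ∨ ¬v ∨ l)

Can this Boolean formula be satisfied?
Yes

Yes, the formula is satisfiable.

One satisfying assignment is: v=False, t=False, s=False, l=False, z=False

Verification: With this assignment, all 21 clauses evaluate to true.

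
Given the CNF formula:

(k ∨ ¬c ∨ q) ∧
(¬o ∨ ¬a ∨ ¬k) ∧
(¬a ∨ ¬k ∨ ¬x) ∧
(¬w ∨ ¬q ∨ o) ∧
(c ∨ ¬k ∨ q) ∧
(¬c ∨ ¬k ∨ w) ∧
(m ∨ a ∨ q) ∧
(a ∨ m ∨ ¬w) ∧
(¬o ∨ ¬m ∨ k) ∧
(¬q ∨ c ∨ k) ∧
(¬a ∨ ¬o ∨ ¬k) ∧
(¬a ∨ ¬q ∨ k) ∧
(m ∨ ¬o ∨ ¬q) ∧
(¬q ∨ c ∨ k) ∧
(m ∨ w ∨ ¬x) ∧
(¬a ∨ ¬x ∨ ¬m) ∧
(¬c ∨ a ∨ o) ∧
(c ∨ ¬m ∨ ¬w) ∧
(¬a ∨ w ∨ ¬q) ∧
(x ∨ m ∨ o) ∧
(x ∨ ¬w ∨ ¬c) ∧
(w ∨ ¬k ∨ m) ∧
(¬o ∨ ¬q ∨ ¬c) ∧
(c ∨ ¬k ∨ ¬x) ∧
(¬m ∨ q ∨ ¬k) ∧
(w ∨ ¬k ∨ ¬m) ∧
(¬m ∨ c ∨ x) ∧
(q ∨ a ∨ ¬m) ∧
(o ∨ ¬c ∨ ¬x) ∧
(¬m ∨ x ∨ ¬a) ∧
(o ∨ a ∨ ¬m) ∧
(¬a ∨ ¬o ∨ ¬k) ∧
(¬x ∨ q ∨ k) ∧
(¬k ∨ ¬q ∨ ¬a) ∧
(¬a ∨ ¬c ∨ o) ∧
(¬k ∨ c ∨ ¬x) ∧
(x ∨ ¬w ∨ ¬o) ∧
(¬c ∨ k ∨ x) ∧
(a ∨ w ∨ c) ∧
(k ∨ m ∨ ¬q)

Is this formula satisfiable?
Yes

Yes, the formula is satisfiable.

One satisfying assignment is: m=False, c=False, x=False, q=False, o=True, w=False, a=True, k=False

Verification: With this assignment, all 40 clauses evaluate to true.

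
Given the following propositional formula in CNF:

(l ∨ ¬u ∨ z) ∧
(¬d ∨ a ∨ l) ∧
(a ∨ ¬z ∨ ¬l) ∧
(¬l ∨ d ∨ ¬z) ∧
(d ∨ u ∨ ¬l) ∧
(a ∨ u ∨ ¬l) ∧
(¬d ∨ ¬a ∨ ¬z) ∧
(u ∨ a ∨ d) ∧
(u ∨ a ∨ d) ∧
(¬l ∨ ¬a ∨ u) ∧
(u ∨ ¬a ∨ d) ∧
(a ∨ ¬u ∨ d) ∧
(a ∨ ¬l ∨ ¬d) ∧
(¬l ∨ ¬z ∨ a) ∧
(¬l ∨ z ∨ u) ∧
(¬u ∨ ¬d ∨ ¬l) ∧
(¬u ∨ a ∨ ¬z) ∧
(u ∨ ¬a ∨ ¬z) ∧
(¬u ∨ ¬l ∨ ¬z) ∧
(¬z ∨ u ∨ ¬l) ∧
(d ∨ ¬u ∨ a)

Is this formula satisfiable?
Yes

Yes, the formula is satisfiable.

One satisfying assignment is: d=False, u=True, l=True, z=False, a=True

Verification: With this assignment, all 21 clauses evaluate to true.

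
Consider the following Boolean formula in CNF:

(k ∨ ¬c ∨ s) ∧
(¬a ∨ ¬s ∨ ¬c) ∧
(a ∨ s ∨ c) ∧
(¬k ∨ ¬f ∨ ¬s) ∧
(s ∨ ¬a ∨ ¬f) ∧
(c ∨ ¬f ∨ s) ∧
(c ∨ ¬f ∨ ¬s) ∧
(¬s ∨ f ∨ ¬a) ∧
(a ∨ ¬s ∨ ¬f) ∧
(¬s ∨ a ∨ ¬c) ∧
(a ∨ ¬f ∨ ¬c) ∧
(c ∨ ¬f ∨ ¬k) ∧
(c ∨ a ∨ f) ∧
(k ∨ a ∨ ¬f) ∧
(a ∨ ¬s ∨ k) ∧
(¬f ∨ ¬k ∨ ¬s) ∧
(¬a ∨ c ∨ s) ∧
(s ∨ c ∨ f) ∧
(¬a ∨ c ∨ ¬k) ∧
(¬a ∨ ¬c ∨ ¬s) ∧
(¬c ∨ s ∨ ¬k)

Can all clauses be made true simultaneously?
No

No, the formula is not satisfiable.

No assignment of truth values to the variables can make all 21 clauses true simultaneously.

The formula is UNSAT (unsatisfiable).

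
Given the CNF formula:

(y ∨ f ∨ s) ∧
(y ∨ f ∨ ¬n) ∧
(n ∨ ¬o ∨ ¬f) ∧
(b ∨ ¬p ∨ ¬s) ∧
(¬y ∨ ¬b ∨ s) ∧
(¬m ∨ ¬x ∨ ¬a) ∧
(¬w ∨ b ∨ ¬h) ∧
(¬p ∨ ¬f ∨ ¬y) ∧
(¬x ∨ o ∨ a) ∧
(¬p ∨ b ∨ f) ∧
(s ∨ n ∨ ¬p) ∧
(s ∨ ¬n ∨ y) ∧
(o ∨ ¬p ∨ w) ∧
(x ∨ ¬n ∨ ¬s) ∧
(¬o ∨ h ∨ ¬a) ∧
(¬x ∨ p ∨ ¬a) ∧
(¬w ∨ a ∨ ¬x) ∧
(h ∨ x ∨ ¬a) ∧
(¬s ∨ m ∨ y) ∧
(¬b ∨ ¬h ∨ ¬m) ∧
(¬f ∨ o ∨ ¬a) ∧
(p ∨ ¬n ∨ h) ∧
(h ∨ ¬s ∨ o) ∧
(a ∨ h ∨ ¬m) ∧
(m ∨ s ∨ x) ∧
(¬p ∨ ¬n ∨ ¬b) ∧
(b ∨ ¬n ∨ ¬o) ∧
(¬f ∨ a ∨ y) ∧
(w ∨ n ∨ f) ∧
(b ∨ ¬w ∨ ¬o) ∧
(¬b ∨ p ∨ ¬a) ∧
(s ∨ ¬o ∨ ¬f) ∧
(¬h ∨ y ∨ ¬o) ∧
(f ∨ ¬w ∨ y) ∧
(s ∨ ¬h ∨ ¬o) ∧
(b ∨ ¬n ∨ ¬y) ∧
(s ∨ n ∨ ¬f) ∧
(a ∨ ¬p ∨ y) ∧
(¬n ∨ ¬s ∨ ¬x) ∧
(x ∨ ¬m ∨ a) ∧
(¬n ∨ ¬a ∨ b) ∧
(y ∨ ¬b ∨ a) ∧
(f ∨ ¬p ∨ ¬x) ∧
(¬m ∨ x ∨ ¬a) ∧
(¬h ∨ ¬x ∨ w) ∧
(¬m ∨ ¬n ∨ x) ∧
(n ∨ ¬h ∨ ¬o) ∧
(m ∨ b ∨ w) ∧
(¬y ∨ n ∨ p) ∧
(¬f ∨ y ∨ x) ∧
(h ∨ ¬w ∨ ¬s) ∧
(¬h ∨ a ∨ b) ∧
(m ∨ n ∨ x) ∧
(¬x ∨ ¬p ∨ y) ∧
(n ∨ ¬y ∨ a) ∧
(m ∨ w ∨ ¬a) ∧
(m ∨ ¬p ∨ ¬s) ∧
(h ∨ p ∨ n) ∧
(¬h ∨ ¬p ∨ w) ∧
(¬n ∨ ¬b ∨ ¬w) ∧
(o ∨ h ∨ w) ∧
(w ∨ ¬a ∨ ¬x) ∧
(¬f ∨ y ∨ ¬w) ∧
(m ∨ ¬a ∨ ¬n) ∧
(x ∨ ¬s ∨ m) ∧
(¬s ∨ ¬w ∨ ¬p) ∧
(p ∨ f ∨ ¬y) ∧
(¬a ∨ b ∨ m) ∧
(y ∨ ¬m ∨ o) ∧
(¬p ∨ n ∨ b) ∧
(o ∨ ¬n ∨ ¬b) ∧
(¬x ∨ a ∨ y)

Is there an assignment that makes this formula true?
No

No, the formula is not satisfiable.

No assignment of truth values to the variables can make all 72 clauses true simultaneously.

The formula is UNSAT (unsatisfiable).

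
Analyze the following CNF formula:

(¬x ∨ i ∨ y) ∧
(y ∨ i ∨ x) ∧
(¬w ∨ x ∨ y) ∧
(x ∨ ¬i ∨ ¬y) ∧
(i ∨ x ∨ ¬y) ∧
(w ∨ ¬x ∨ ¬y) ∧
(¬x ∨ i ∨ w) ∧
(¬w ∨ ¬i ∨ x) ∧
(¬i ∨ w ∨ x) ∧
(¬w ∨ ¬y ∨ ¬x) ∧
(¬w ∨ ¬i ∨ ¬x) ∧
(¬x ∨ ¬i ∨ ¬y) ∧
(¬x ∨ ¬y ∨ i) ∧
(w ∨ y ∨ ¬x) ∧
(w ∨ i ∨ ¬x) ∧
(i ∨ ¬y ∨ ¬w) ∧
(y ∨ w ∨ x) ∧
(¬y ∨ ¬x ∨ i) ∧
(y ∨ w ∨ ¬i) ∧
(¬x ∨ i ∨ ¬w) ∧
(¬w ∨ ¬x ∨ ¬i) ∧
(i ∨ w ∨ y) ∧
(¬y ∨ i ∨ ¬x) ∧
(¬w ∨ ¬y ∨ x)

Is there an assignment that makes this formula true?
No

No, the formula is not satisfiable.

No assignment of truth values to the variables can make all 24 clauses true simultaneously.

The formula is UNSAT (unsatisfiable).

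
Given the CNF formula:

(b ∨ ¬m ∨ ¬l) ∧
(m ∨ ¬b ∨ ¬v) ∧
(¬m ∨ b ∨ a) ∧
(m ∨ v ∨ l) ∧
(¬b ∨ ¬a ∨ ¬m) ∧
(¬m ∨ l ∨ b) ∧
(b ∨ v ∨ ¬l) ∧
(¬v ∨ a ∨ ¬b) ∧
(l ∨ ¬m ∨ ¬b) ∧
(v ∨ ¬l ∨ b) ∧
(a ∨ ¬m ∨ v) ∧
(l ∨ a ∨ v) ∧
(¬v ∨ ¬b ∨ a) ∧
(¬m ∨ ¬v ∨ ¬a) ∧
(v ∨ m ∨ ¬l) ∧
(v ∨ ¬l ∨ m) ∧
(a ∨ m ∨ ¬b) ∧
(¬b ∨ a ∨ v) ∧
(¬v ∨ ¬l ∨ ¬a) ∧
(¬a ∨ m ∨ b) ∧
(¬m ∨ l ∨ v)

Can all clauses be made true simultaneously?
Yes

Yes, the formula is satisfiable.

One satisfying assignment is: a=False, m=False, v=True, l=False, b=False

Verification: With this assignment, all 21 clauses evaluate to true.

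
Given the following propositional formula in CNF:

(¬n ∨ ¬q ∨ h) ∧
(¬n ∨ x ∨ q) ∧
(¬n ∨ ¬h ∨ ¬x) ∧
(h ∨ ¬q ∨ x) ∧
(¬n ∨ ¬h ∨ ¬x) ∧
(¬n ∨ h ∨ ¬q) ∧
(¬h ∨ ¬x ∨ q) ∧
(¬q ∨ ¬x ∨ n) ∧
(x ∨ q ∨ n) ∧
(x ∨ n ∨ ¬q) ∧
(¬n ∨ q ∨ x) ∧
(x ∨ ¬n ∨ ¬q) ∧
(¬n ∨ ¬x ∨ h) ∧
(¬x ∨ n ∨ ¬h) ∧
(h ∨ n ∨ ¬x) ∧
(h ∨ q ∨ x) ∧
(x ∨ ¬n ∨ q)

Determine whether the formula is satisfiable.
No

No, the formula is not satisfiable.

No assignment of truth values to the variables can make all 17 clauses true simultaneously.

The formula is UNSAT (unsatisfiable).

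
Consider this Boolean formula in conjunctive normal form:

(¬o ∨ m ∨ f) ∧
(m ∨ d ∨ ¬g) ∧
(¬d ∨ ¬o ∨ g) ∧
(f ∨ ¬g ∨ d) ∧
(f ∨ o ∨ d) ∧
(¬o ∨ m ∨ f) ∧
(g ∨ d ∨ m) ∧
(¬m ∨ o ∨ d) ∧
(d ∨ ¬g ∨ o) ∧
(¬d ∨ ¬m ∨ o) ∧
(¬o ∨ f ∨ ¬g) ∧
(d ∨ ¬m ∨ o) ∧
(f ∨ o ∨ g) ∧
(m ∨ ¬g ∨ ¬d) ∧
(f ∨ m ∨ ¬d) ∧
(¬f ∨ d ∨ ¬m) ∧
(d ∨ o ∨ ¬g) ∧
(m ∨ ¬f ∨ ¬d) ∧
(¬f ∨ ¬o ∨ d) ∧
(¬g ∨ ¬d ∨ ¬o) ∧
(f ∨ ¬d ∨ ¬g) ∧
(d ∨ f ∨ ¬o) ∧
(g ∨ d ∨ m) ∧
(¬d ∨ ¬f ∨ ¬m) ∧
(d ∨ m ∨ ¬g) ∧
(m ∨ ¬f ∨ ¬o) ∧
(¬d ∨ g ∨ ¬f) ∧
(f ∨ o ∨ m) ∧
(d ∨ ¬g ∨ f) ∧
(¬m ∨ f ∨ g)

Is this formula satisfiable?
No

No, the formula is not satisfiable.

No assignment of truth values to the variables can make all 30 clauses true simultaneously.

The formula is UNSAT (unsatisfiable).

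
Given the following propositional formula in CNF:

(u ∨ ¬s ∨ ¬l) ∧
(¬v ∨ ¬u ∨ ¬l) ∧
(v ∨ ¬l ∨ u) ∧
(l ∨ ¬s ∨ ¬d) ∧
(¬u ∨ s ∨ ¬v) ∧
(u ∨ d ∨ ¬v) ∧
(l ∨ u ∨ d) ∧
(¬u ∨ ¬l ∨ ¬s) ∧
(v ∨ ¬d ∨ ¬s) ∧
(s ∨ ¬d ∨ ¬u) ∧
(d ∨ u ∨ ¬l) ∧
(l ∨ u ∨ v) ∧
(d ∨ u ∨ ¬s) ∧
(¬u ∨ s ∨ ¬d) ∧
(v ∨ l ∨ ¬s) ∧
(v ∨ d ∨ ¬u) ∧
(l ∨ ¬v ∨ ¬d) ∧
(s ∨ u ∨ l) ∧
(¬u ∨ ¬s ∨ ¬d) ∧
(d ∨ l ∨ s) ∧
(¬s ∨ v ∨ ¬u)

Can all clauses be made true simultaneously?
Yes

Yes, the formula is satisfiable.

One satisfying assignment is: d=False, l=False, v=True, s=True, u=True

Verification: With this assignment, all 21 clauses evaluate to true.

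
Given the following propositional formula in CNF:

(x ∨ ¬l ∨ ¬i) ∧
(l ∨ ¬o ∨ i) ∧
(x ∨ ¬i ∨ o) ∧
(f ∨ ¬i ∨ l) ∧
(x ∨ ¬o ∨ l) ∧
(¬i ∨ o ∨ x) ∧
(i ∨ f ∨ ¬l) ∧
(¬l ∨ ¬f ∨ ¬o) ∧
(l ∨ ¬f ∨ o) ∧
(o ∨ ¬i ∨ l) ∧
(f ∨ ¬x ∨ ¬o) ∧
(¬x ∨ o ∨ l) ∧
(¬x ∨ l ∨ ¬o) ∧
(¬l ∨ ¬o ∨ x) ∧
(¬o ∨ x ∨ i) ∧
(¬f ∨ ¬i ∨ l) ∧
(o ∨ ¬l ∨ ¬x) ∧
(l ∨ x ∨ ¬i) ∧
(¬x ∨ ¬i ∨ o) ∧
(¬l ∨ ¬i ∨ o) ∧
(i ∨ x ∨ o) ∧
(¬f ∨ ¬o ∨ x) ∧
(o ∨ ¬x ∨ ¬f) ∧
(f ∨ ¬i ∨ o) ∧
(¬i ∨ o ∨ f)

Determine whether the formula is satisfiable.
No

No, the formula is not satisfiable.

No assignment of truth values to the variables can make all 25 clauses true simultaneously.

The formula is UNSAT (unsatisfiable).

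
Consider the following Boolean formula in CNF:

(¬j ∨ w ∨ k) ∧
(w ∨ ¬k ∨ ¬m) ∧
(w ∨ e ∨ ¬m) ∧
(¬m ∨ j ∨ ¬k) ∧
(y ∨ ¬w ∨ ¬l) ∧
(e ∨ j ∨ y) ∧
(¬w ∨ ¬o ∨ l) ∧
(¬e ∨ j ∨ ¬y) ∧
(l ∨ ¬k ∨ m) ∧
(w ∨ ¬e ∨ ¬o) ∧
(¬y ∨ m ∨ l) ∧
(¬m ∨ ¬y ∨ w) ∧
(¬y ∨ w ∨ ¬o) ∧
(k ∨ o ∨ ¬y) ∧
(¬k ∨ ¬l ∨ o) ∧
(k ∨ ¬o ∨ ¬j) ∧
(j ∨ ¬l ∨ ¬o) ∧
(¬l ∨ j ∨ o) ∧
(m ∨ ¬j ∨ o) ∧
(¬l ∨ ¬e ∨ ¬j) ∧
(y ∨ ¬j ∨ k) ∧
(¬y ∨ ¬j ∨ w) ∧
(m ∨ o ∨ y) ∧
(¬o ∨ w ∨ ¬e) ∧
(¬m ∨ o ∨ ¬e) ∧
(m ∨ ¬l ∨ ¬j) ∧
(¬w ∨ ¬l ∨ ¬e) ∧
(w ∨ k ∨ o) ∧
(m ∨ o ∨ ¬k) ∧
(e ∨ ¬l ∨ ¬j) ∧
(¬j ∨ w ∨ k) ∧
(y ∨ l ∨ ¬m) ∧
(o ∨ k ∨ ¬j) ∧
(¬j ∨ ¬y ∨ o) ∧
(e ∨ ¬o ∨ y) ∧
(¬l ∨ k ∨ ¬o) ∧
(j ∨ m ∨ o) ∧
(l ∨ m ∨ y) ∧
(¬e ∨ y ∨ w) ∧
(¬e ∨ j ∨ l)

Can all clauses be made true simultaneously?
No

No, the formula is not satisfiable.

No assignment of truth values to the variables can make all 40 clauses true simultaneously.

The formula is UNSAT (unsatisfiable).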